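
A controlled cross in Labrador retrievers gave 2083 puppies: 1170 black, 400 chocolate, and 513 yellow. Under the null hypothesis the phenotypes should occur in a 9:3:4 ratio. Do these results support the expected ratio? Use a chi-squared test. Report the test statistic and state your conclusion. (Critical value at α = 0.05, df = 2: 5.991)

The 9:3:4 ratio has 16 parts, so with N = 2083 the expected counts are:
  black: 2083 × 9/16 = 1171.6875
  chocolate: 2083 × 3/16 = 390.5625
  yellow: 2083 × 4/16 = 520.75
χ² = Σ (O − E)² / E
  black: (1170 − 1171.6875)² / 1171.6875 = 0.0024
  chocolate: (400 − 390.5625)² / 390.5625 = 0.2280
  yellow: (513 − 520.75)² / 520.75 = 0.1153
χ² = 0.0024 + 0.2280 + 0.1153 = 0.3457 ≈ 0.346
Degrees of freedom = 3 − 1 = 2; critical value at α = 0.05 is 5.991.
Since 0.346 < 5.991, we fail to reject the null hypothesis — the data are consistent with the 9:3:4 ratio.

0.346; consistent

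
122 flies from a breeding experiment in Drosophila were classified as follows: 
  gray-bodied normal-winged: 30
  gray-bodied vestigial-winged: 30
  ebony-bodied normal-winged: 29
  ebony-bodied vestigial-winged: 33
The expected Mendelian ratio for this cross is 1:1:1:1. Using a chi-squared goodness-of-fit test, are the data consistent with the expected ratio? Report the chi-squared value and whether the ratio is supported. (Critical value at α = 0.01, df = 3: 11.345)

0.295; consistent

The 1:1:1:1 ratio has 4 parts, so with N = 122 the expected counts are:
  gray-bodied normal-winged: 122 × 1/4 = 30.5
  gray-bodied vestigial-winged: 122 × 1/4 = 30.5
  ebony-bodied normal-winged: 122 × 1/4 = 30.5
  ebony-bodied vestigial-winged: 122 × 1/4 = 30.5
χ² = Σ (O − E)² / E
  gray-bodied normal-winged: (30 − 30.5)² / 30.5 = 0.0082
  gray-bodied vestigial-winged: (30 − 30.5)² / 30.5 = 0.0082
  ebony-bodied normal-winged: (29 − 30.5)² / 30.5 = 0.0738
  ebony-bodied vestigial-winged: (33 − 30.5)² / 30.5 = 0.2049
χ² = 0.0082 + 0.0082 + 0.0738 + 0.2049 = 0.2951 ≈ 0.295
Degrees of freedom = 4 − 1 = 3; critical value at α = 0.01 is 11.345.
Since 0.295 < 11.345, we fail to reject the null hypothesis — the data are consistent with the 1:1:1:1 ratio.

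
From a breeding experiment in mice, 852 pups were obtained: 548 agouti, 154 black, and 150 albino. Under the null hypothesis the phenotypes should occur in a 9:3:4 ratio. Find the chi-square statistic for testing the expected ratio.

Total ratio parts = 16. Expected numbers out of 852:
  agouti: 852 × 9/16 = 479.25
  black: 852 × 3/16 = 159.75
  albino: 852 × 4/16 = 213
χ² = Σ (O − E)² / E
  agouti: (548 − 479.25)² / 479.25 = 9.8624
  black: (154 − 159.75)² / 159.75 = 0.2070
  albino: (150 − 213)² / 213 = 18.6338
χ² = 9.8624 + 0.2070 + 18.6338 = 28.7032 ≈ 28.703

28.703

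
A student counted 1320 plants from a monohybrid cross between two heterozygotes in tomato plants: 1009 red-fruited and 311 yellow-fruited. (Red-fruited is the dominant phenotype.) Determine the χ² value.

For a monohybrid cross between heterozygotes with complete dominance, the expected phenotypic ratio is 3:1.
Expected counts for N = 1320 under a 3:1 ratio (total parts = 4):
  red-fruited: 1320 × 3/4 = 990
  yellow-fruited: 1320 × 1/4 = 330
χ² = Σ (O − E)² / E
  red-fruited: (1009 − 990)² / 990 = 0.3646
  yellow-fruited: (311 − 330)² / 330 = 1.0939
χ² = 0.3646 + 1.0939 = 1.4585 ≈ 1.459

1.459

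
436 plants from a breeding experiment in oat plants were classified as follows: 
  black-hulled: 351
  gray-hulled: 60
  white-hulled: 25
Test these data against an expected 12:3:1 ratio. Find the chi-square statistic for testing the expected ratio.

Under the 12:3:1 hypothesis (Σ ratio = 16, N = 436):
  black-hulled: 436 × 12/16 = 327
  gray-hulled: 436 × 3/16 = 81.75
  white-hulled: 436 × 1/16 = 27.25
χ² = Σ (O − E)² / E
  black-hulled: (351 − 327)² / 327 = 1.7615
  gray-hulled: (60 − 81.75)² / 81.75 = 5.7867
  white-hulled: (25 − 27.25)² / 27.25 = 0.1858
χ² = 1.7615 + 5.7867 + 0.1858 = 7.734

7.734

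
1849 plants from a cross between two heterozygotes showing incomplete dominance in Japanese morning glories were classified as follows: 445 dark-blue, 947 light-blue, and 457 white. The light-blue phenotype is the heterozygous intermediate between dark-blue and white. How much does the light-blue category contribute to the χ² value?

0.548

With incomplete dominance, a heterozygote × heterozygote cross gives a 1:2:1 phenotypic ratio.
Under the 1:2:1 hypothesis (Σ ratio = 4, N = 1849):
  dark-blue: 1849 × 1/4 = 462.25
  light-blue: 1849 × 2/4 = 924.5
  white: 1849 × 1/4 = 462.25
Contribution of light-blue: (947 − 924.5)² / 924.5 = 0.5476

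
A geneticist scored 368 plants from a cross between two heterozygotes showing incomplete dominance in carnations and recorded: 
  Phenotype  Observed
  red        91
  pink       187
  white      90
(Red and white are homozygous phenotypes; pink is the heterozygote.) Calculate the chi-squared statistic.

With incomplete dominance, a heterozygote × heterozygote cross gives a 1:2:1 phenotypic ratio.
Expected counts for N = 368 under a 1:2:1 ratio (total parts = 4):
  red: 368 × 1/4 = 92
  pink: 368 × 2/4 = 184
  white: 368 × 1/4 = 92
χ² = Σ (O − E)² / E
  red: (91 − 92)² / 92 = 0.0109
  pink: (187 − 184)² / 184 = 0.0489
  white: (90 − 92)² / 92 = 0.0435
χ² = 0.0109 + 0.0489 + 0.0435 = 0.1033 ≈ 0.103

0.103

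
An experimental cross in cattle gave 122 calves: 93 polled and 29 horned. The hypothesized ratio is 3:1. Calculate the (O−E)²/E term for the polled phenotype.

Under the 3:1 hypothesis (Σ ratio = 4, N = 122):
  polled: 122 × 3/4 = 91.5
  horned: 122 × 1/4 = 30.5
Contribution of polled: (93 − 91.5)² / 91.5 = 0.0246

0.025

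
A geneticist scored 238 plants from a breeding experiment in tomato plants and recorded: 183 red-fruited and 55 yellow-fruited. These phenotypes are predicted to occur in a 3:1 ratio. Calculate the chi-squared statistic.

0.454

Under the 3:1 hypothesis (Σ ratio = 4, N = 238):
  red-fruited: 238 × 3/4 = 178.5
  yellow-fruited: 238 × 1/4 = 59.5
χ² = Σ (O − E)² / E
  red-fruited: (183 − 178.5)² / 178.5 = 0.1134
  yellow-fruited: (55 − 59.5)² / 59.5 = 0.3403
χ² = 0.1134 + 0.3403 = 0.4537 ≈ 0.454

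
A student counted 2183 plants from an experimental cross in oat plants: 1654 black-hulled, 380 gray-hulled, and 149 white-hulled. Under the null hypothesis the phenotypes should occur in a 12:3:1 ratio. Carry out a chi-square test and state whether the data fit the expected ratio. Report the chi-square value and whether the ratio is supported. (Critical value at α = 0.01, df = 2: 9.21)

Expected counts for N = 2183 under a 12:3:1 ratio (total parts = 16):
  black-hulled: 2183 × 12/16 = 1637.25
  gray-hulled: 2183 × 3/16 = 409.3125
  white-hulled: 2183 × 1/16 = 136.4375
χ² = Σ (O − E)² / E
  black-hulled: (1654 − 1637.25)² / 1637.25 = 0.1714
  gray-hulled: (380 − 409.3125)² / 409.3125 = 2.0992
  white-hulled: (149 − 136.4375)² / 136.4375 = 1.1567
χ² = 0.1714 + 2.0992 + 1.1567 = 3.4273 ≈ 3.427
Degrees of freedom = 3 − 1 = 2; critical value at α = 0.01 is 9.21.
Since 3.427 < 9.21, we fail to reject the null hypothesis — the data are consistent with the 12:3:1 ratio.

3.427; consistent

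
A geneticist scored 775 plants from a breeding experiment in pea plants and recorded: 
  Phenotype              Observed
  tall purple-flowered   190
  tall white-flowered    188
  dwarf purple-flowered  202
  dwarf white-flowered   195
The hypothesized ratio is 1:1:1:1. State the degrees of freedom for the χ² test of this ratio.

3

A goodness-of-fit test with 4 phenotype classes has df = 4 − 1 = 3.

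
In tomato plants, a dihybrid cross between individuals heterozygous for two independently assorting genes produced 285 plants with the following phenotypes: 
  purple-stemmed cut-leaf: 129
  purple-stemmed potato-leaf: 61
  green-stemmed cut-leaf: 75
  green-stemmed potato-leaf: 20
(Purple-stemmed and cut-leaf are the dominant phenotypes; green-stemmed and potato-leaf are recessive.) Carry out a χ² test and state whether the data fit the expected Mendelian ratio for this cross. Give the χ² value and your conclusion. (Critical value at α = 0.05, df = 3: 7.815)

16.156; not consistent

A dihybrid F₂ with independent assortment and complete dominance at both loci gives a 9:3:3:1 phenotypic ratio.
Under the 9:3:3:1 hypothesis (Σ ratio = 16, N = 285):
  purple-stemmed cut-leaf: 285 × 9/16 = 160.3125
  purple-stemmed potato-leaf: 285 × 3/16 = 53.4375
  green-stemmed cut-leaf: 285 × 3/16 = 53.4375
  green-stemmed potato-leaf: 285 × 1/16 = 17.8125
χ² = Σ (O − E)² / E
  purple-stemmed cut-leaf: (129 − 160.3125)² / 160.3125 = 6.1160
  purple-stemmed potato-leaf: (61 − 53.4375)² / 53.4375 = 1.0702
  green-stemmed cut-leaf: (75 − 53.4375)² / 53.4375 = 8.7007
  green-stemmed potato-leaf: (20 − 17.8125)² / 17.8125 = 0.2686
χ² = 6.1160 + 1.0702 + 8.7007 + 0.2686 = 16.1555 ≈ 16.156
Degrees of freedom = 4 − 1 = 3; critical value at α = 0.05 is 7.815.
Since 16.156 > 7.815, we reject the null hypothesis — the data do not fit the 9:3:3:1 ratio.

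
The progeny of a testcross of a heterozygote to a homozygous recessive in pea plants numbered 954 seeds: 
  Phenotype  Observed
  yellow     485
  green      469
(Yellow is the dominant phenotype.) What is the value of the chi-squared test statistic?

A testcross of a heterozygote (Aa × aa) gives a 1:1 phenotypic ratio.
Total ratio parts = 2. Expected numbers out of 954:
  yellow: 954 × 1/2 = 477
  green: 954 × 1/2 = 477
χ² = Σ (O − E)² / E
  yellow: (485 − 477)² / 477 = 0.1342
  green: (469 − 477)² / 477 = 0.1342
χ² = 0.1342 + 0.1342 = 0.2684 ≈ 0.268

0.268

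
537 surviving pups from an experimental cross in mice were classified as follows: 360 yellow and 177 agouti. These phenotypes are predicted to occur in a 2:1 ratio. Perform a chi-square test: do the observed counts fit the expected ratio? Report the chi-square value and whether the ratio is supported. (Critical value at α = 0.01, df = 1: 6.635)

Expected counts for N = 537 under a 2:1 ratio (total parts = 3):
  yellow: 537 × 2/3 = 358
  agouti: 537 × 1/3 = 179
χ² = Σ (O − E)² / E
  yellow: (360 − 358)² / 358 = 0.0112
  agouti: (177 − 179)² / 179 = 0.0223
χ² = 0.0112 + 0.0223 = 0.0335 ≈ 0.034
Degrees of freedom = 2 − 1 = 1; critical value at α = 0.01 is 6.635.
Since 0.034 < 6.635, we fail to reject the null hypothesis — the data are consistent with the 2:1 ratio.

0.034; consistent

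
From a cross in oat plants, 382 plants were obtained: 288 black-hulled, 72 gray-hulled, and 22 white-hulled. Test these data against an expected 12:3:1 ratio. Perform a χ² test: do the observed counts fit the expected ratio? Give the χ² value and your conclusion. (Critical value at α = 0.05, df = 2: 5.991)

0.157; consistent

Expected counts for N = 382 under a 12:3:1 ratio (total parts = 16):
  black-hulled: 382 × 12/16 = 286.5
  gray-hulled: 382 × 3/16 = 71.625
  white-hulled: 382 × 1/16 = 23.875
χ² = Σ (O − E)² / E
  black-hulled: (288 − 286.5)² / 286.5 = 0.0079
  gray-hulled: (72 − 71.625)² / 71.625 = 0.0020
  white-hulled: (22 − 23.875)² / 23.875 = 0.1473
χ² = 0.0079 + 0.0020 + 0.1473 = 0.1572 ≈ 0.157
Degrees of freedom = 3 − 1 = 2; critical value at α = 0.05 is 5.991.
Since 0.157 < 5.991, we fail to reject the null hypothesis — the data are consistent with the 12:3:1 ratio.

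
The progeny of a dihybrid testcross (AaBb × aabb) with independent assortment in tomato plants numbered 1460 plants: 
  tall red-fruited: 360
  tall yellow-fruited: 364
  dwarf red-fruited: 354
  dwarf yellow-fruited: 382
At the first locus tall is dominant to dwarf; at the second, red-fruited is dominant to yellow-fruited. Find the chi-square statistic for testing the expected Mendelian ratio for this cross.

A dihybrid testcross with independent assortment gives a 1:1:1:1 ratio.
Total ratio parts = 4. Expected numbers out of 1460:
  tall red-fruited: 1460 × 1/4 = 365
  tall yellow-fruited: 1460 × 1/4 = 365
  dwarf red-fruited: 1460 × 1/4 = 365
  dwarf yellow-fruited: 1460 × 1/4 = 365
χ² = Σ (O − E)² / E
  tall red-fruited: (360 − 365)² / 365 = 0.0685
  tall yellow-fruited: (364 − 365)² / 365 = 0.0027
  dwarf red-fruited: (354 − 365)² / 365 = 0.3315
  dwarf yellow-fruited: (382 − 365)² / 365 = 0.7918
χ² = 0.0685 + 0.0027 + 0.3315 + 0.7918 = 1.1945 ≈ 1.195

1.195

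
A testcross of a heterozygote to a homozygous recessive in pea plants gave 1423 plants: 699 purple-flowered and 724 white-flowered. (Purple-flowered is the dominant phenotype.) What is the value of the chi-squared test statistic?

A testcross of a heterozygote (Aa × aa) gives a 1:1 phenotypic ratio.
The 1:1 ratio has 2 parts, so with N = 1423 the expected counts are:
  purple-flowered: 1423 × 1/2 = 711.5
  white-flowered: 1423 × 1/2 = 711.5
χ² = Σ (O − E)² / E
  purple-flowered: (699 − 711.5)² / 711.5 = 0.2196
  white-flowered: (724 − 711.5)² / 711.5 = 0.2196
χ² = 0.2196 + 0.2196 = 0.4392 ≈ 0.439

0.439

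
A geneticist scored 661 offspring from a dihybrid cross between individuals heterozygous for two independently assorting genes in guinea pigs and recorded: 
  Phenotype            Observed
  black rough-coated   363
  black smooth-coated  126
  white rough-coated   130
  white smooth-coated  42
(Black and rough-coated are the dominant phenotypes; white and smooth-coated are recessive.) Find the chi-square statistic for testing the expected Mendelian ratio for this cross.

A dihybrid F₂ with independent assortment and complete dominance at both loci gives a 9:3:3:1 phenotypic ratio.
Under the 9:3:3:1 hypothesis (Σ ratio = 16, N = 661):
  black rough-coated: 661 × 9/16 = 371.8125
  black smooth-coated: 661 × 3/16 = 123.9375
  white rough-coated: 661 × 3/16 = 123.9375
  white smooth-coated: 661 × 1/16 = 41.3125
χ² = Σ (O − E)² / E
  black rough-coated: (363 − 371.8125)² / 371.8125 = 0.2089
  black smooth-coated: (126 − 123.9375)² / 123.9375 = 0.0343
  white rough-coated: (130 − 123.9375)² / 123.9375 = 0.2966
  white smooth-coated: (42 − 41.3125)² / 41.3125 = 0.0114
χ² = 0.2089 + 0.0343 + 0.2966 + 0.0114 = 0.5512 ≈ 0.551

0.551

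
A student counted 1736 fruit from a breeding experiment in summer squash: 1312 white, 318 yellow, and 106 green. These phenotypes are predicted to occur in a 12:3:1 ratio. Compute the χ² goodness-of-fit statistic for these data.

Under the 12:3:1 hypothesis (Σ ratio = 16, N = 1736):
  white: 1736 × 12/16 = 1302
  yellow: 1736 × 3/16 = 325.5
  green: 1736 × 1/16 = 108.5
χ² = Σ (O − E)² / E
  white: (1312 − 1302)² / 1302 = 0.0768
  yellow: (318 − 325.5)² / 325.5 = 0.1728
  green: (106 − 108.5)² / 108.5 = 0.0576
χ² = 0.0768 + 0.1728 + 0.0576 = 0.3072 ≈ 0.307

0.307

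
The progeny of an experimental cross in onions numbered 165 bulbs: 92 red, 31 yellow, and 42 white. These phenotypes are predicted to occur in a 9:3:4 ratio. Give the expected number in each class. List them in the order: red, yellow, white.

92.8125, 30.9375, 41.25

Total ratio parts = 16. Expected numbers out of 165:
  red: 165 × 9/16 = 92.8125
  yellow: 165 × 3/16 = 30.9375
  white: 165 × 4/16 = 41.25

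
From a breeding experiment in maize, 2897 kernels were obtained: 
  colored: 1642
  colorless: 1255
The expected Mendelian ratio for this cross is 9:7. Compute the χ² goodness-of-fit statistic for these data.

Under the 9:7 hypothesis (Σ ratio = 16, N = 2897):
  colored: 2897 × 9/16 = 1629.5625
  colorless: 2897 × 7/16 = 1267.4375
χ² = Σ (O − E)² / E
  colored: (1642 − 1629.5625)² / 1629.5625 = 0.0949
  colorless: (1255 − 1267.4375)² / 1267.4375 = 0.1221
χ² = 0.0949 + 0.1221 = 0.217

0.217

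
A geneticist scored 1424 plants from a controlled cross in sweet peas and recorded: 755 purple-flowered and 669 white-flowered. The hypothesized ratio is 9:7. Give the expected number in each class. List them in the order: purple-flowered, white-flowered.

801, 623

Total ratio parts = 16. Expected numbers out of 1424:
  purple-flowered: 1424 × 9/16 = 801
  white-flowered: 1424 × 7/16 = 623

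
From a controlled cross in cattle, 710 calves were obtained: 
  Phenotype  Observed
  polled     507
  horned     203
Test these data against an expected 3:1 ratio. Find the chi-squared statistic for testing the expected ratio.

Expected counts for N = 710 under a 3:1 ratio (total parts = 4):
  polled: 710 × 3/4 = 532.5
  horned: 710 × 1/4 = 177.5
χ² = Σ (O − E)² / E
  polled: (507 − 532.5)² / 532.5 = 1.2211
  horned: (203 − 177.5)² / 177.5 = 3.6634
χ² = 1.2211 + 3.6634 = 4.8845 ≈ 4.885

4.885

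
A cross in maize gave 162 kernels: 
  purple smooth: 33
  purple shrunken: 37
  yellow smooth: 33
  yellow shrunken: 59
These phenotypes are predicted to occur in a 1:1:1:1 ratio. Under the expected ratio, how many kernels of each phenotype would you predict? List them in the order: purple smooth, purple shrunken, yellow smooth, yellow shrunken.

The 1:1:1:1 ratio has 4 parts, so with N = 162 the expected counts are:
  purple smooth: 162 × 1/4 = 40.5
  purple shrunken: 162 × 1/4 = 40.5
  yellow smooth: 162 × 1/4 = 40.5
  yellow shrunken: 162 × 1/4 = 40.5

40.5, 40.5, 40.5, 40.5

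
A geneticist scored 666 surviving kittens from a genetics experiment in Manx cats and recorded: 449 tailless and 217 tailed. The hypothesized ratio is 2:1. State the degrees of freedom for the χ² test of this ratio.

A goodness-of-fit test with 2 phenotype classes has df = 2 − 1 = 1.

1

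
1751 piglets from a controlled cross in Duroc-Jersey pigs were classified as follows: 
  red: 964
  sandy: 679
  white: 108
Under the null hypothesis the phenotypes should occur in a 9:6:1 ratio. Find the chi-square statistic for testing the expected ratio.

Under the 9:6:1 hypothesis (Σ ratio = 16, N = 1751):
  red: 1751 × 9/16 = 984.9375
  sandy: 1751 × 6/16 = 656.625
  white: 1751 × 1/16 = 109.4375
χ² = Σ (O − E)² / E
  red: (964 − 984.9375)² / 984.9375 = 0.4451
  sandy: (679 − 656.625)² / 656.625 = 0.7624
  white: (108 − 109.4375)² / 109.4375 = 0.0189
χ² = 0.4451 + 0.7624 + 0.0189 = 1.2264 ≈ 1.226

1.226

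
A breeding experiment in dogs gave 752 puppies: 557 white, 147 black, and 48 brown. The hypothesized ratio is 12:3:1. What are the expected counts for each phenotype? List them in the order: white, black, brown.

Total ratio parts = 16. Expected numbers out of 752:
  white: 752 × 12/16 = 564
  black: 752 × 3/16 = 141
  brown: 752 × 1/16 = 47

564, 141, 47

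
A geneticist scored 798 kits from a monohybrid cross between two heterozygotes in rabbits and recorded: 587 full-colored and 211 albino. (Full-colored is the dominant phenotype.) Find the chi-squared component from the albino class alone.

0.663

For a monohybrid cross between heterozygotes with complete dominance, the expected phenotypic ratio is 3:1.
The 3:1 ratio has 4 parts, so with N = 798 the expected counts are:
  full-colored: 798 × 3/4 = 598.5
  albino: 798 × 1/4 = 199.5
Contribution of albino: (211 − 199.5)² / 199.5 = 0.6629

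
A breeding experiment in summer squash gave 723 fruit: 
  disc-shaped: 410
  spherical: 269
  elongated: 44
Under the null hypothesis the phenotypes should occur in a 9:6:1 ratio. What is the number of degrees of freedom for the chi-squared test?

2

A goodness-of-fit test with 3 phenotype classes has df = 3 − 1 = 2.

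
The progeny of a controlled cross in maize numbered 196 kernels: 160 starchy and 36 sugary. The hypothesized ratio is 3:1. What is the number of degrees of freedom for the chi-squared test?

1

A goodness-of-fit test with 2 phenotype classes has df = 2 − 1 = 1.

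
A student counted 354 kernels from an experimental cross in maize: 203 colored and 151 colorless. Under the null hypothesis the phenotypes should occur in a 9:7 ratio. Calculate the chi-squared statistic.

0.172

Expected counts for N = 354 under a 9:7 ratio (total parts = 16):
  colored: 354 × 9/16 = 199.125
  colorless: 354 × 7/16 = 154.875
χ² = Σ (O − E)² / E
  colored: (203 − 199.125)² / 199.125 = 0.0754
  colorless: (151 − 154.875)² / 154.875 = 0.0970
χ² = 0.0754 + 0.0970 = 0.1724 ≈ 0.172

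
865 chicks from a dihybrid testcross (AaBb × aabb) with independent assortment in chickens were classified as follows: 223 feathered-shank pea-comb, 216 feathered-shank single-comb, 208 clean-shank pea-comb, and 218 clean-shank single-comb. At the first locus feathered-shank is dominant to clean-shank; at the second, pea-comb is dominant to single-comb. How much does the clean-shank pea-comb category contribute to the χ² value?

A dihybrid testcross with independent assortment gives a 1:1:1:1 ratio.
Total ratio parts = 4. Expected numbers out of 865:
  feathered-shank pea-comb: 865 × 1/4 = 216.25
  feathered-shank single-comb: 865 × 1/4 = 216.25
  clean-shank pea-comb: 865 × 1/4 = 216.25
  clean-shank single-comb: 865 × 1/4 = 216.25
Contribution of clean-shank pea-comb: (208 − 216.25)² / 216.25 = 0.3147

0.315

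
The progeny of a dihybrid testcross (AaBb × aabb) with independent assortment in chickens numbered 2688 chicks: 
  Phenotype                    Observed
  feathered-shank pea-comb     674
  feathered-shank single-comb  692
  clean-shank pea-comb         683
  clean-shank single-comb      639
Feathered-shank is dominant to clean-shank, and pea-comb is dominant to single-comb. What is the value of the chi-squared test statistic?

2.402

A dihybrid testcross with independent assortment gives a 1:1:1:1 ratio.
Expected counts for N = 2688 under a 1:1:1:1 ratio (total parts = 4):
  feathered-shank pea-comb: 2688 × 1/4 = 672
  feathered-shank single-comb: 2688 × 1/4 = 672
  clean-shank pea-comb: 2688 × 1/4 = 672
  clean-shank single-comb: 2688 × 1/4 = 672
χ² = Σ (O − E)² / E
  feathered-shank pea-comb: (674 − 672)² / 672 = 0.0060
  feathered-shank single-comb: (692 − 672)² / 672 = 0.5952
  clean-shank pea-comb: (683 − 672)² / 672 = 0.1801
  clean-shank single-comb: (639 − 672)² / 672 = 1.6205
χ² = 0.0060 + 0.5952 + 0.1801 + 1.6205 = 2.4018 ≈ 2.402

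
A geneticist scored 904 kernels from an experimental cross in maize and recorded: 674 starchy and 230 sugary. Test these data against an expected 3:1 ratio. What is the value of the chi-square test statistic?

0.094

Expected counts for N = 904 under a 3:1 ratio (total parts = 4):
  starchy: 904 × 3/4 = 678
  sugary: 904 × 1/4 = 226
χ² = Σ (O − E)² / E
  starchy: (674 − 678)² / 678 = 0.0236
  sugary: (230 − 226)² / 226 = 0.0708
χ² = 0.0236 + 0.0708 = 0.0944 ≈ 0.094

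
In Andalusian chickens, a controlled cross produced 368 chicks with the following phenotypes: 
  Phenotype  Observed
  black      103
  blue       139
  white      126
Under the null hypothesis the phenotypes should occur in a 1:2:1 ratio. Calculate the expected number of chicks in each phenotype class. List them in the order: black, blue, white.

The 1:2:1 ratio has 4 parts, so with N = 368 the expected counts are:
  black: 368 × 1/4 = 92
  blue: 368 × 2/4 = 184
  white: 368 × 1/4 = 92

92, 184, 92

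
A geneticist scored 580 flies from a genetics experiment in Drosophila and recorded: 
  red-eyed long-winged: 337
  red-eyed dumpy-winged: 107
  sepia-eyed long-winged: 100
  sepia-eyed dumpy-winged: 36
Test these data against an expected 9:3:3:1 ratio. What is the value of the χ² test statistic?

1.088

The 9:3:3:1 ratio has 16 parts, so with N = 580 the expected counts are:
  red-eyed long-winged: 580 × 9/16 = 326.25
  red-eyed dumpy-winged: 580 × 3/16 = 108.75
  sepia-eyed long-winged: 580 × 3/16 = 108.75
  sepia-eyed dumpy-winged: 580 × 1/16 = 36.25
χ² = Σ (O − E)² / E
  red-eyed long-winged: (337 − 326.25)² / 326.25 = 0.3542
  red-eyed dumpy-winged: (107 − 108.75)² / 108.75 = 0.0282
  sepia-eyed long-winged: (100 − 108.75)² / 108.75 = 0.7040
  sepia-eyed dumpy-winged: (36 − 36.25)² / 36.25 = 0.0017
χ² = 0.3542 + 0.0282 + 0.7040 + 0.0017 = 1.0881 ≈ 1.088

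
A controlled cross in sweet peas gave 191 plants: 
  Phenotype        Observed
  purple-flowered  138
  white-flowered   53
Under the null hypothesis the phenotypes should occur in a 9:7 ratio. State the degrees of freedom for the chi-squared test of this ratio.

1

A goodness-of-fit test with 2 phenotype classes has df = 2 − 1 = 1.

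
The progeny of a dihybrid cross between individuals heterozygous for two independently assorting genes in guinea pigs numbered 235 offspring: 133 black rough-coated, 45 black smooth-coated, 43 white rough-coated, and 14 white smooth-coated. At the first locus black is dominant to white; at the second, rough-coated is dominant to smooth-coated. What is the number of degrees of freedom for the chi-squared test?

A dihybrid F₂ with independent assortment and complete dominance at both loci gives a 9:3:3:1 phenotypic ratio.
A goodness-of-fit test with 4 phenotype classes has df = 4 − 1 = 3.

3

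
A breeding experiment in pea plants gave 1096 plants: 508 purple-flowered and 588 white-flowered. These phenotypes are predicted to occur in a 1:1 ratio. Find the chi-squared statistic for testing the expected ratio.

5.839

Under the 1:1 hypothesis (Σ ratio = 2, N = 1096):
  purple-flowered: 1096 × 1/2 = 548
  white-flowered: 1096 × 1/2 = 548
χ² = Σ (O − E)² / E
  purple-flowered: (508 − 548)² / 548 = 2.9197
  white-flowered: (588 − 548)² / 548 = 2.9197
χ² = 2.9197 + 2.9197 = 5.8394 ≈ 5.839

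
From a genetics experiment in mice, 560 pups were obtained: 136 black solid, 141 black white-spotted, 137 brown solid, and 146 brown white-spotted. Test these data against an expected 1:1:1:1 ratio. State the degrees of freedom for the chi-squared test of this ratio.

A goodness-of-fit test with 4 phenotype classes has df = 4 − 1 = 3.

3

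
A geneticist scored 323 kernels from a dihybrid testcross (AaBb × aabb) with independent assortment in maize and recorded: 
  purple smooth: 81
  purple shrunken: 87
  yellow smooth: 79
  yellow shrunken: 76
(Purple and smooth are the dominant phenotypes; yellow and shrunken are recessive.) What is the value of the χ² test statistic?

A dihybrid testcross with independent assortment gives a 1:1:1:1 ratio.
Total ratio parts = 4. Expected numbers out of 323:
  purple smooth: 323 × 1/4 = 80.75
  purple shrunken: 323 × 1/4 = 80.75
  yellow smooth: 323 × 1/4 = 80.75
  yellow shrunken: 323 × 1/4 = 80.75
χ² = Σ (O − E)² / E
  purple smooth: (81 − 80.75)² / 80.75 = 0.0008
  purple shrunken: (87 − 80.75)² / 80.75 = 0.4837
  yellow smooth: (79 − 80.75)² / 80.75 = 0.0379
  yellow shrunken: (76 − 80.75)² / 80.75 = 0.2794
χ² = 0.0008 + 0.4837 + 0.0379 + 0.2794 = 0.8018 ≈ 0.802

0.802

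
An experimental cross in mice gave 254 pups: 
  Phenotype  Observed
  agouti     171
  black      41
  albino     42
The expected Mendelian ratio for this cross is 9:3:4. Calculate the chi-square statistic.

Total ratio parts = 16. Expected numbers out of 254:
  agouti: 254 × 9/16 = 142.875
  black: 254 × 3/16 = 47.625
  albino: 254 × 4/16 = 63.5
χ² = Σ (O − E)² / E
  agouti: (171 − 142.875)² / 142.875 = 5.5364
  black: (41 − 47.625)² / 47.625 = 0.9216
  albino: (42 − 63.5)² / 63.5 = 7.2795
χ² = 5.5364 + 0.9216 + 7.2795 = 13.7375 ≈ 13.738

13.738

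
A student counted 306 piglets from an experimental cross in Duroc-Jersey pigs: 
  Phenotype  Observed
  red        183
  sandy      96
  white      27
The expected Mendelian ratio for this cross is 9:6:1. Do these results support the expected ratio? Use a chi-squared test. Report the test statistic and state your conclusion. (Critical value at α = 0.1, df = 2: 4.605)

6.993; not consistent

Total ratio parts = 16. Expected numbers out of 306:
  red: 306 × 9/16 = 172.125
  sandy: 306 × 6/16 = 114.75
  white: 306 × 1/16 = 19.125
χ² = Σ (O − E)² / E
  red: (183 − 172.125)² / 172.125 = 0.6871
  sandy: (96 − 114.75)² / 114.75 = 3.0637
  white: (27 − 19.125)² / 19.125 = 3.2426
χ² = 0.6871 + 3.0637 + 3.2426 = 6.9934 ≈ 6.993
Degrees of freedom = 3 − 1 = 2; critical value at α = 0.1 is 4.605.
Since 6.993 > 4.605, we reject the null hypothesis — the data do not fit the 9:6:1 ratio.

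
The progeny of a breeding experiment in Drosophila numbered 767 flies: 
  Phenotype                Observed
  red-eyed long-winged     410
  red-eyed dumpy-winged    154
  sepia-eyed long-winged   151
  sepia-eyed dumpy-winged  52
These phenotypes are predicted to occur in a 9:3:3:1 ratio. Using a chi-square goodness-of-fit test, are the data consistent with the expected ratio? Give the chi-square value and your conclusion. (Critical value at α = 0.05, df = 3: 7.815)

Expected counts for N = 767 under a 9:3:3:1 ratio (total parts = 16):
  red-eyed long-winged: 767 × 9/16 = 431.4375
  red-eyed dumpy-winged: 767 × 3/16 = 143.8125
  sepia-eyed long-winged: 767 × 3/16 = 143.8125
  sepia-eyed dumpy-winged: 767 × 1/16 = 47.9375
χ² = Σ (O − E)² / E
  red-eyed long-winged: (410 − 431.4375)² / 431.4375 = 1.0652
  red-eyed dumpy-winged: (154 − 143.8125)² / 143.8125 = 0.7217
  sepia-eyed long-winged: (151 − 143.8125)² / 143.8125 = 0.3592
  sepia-eyed dumpy-winged: (52 − 47.9375)² / 47.9375 = 0.3443
χ² = 1.0652 + 0.7217 + 0.3592 + 0.3443 = 2.4904 ≈ 2.490
Degrees of freedom = 4 − 1 = 3; critical value at α = 0.05 is 7.815.
Since 2.490 < 7.815, we fail to reject the null hypothesis — the data are consistent with the 9:3:3:1 ratio.

2.490; consistent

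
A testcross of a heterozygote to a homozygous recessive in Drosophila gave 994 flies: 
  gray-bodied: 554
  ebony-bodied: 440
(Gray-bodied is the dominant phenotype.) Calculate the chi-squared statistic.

A testcross of a heterozygote (Aa × aa) gives a 1:1 phenotypic ratio.
Total ratio parts = 2. Expected numbers out of 994:
  gray-bodied: 994 × 1/2 = 497
  ebony-bodied: 994 × 1/2 = 497
χ² = Σ (O − E)² / E
  gray-bodied: (554 − 497)² / 497 = 6.5372
  ebony-bodied: (440 − 497)² / 497 = 6.5372
χ² = 6.5372 + 6.5372 = 13.0744 ≈ 13.074

13.074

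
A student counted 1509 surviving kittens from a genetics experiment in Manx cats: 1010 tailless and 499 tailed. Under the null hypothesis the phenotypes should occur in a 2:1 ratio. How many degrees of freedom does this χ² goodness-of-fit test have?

1

A goodness-of-fit test with 2 phenotype classes has df = 2 − 1 = 1.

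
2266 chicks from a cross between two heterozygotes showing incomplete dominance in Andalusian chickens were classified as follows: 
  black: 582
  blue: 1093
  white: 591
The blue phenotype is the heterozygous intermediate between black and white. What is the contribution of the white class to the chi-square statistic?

1.060

With incomplete dominance, a heterozygote × heterozygote cross gives a 1:2:1 phenotypic ratio.
The 1:2:1 ratio has 4 parts, so with N = 2266 the expected counts are:
  black: 2266 × 1/4 = 566.5
  blue: 2266 × 2/4 = 1133
  white: 2266 × 1/4 = 566.5
Contribution of white: (591 − 566.5)² / 566.5 = 1.0596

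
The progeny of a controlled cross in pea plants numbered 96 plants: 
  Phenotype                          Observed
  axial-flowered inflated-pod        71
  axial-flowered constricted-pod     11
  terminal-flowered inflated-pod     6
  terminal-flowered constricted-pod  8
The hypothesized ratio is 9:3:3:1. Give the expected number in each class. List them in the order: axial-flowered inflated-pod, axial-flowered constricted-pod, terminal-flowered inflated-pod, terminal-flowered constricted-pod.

Total ratio parts = 16. Expected numbers out of 96:
  axial-flowered inflated-pod: 96 × 9/16 = 54
  axial-flowered constricted-pod: 96 × 3/16 = 18
  terminal-flowered inflated-pod: 96 × 3/16 = 18
  terminal-flowered constricted-pod: 96 × 1/16 = 6

54, 18, 18, 6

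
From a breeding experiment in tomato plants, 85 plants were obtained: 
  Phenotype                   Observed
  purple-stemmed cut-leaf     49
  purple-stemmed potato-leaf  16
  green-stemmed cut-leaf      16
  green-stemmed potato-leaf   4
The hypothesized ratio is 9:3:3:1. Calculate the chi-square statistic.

0.354

Total ratio parts = 16. Expected numbers out of 85:
  purple-stemmed cut-leaf: 85 × 9/16 = 47.8125
  purple-stemmed potato-leaf: 85 × 3/16 = 15.9375
  green-stemmed cut-leaf: 85 × 3/16 = 15.9375
  green-stemmed potato-leaf: 85 × 1/16 = 5.3125
χ² = Σ (O − E)² / E
  purple-stemmed cut-leaf: (49 − 47.8125)² / 47.8125 = 0.0295
  purple-stemmed potato-leaf: (16 − 15.9375)² / 15.9375 = 0.0002
  green-stemmed cut-leaf: (16 − 15.9375)² / 15.9375 = 0.0002
  green-stemmed potato-leaf: (4 − 5.3125)² / 5.3125 = 0.3243
χ² = 0.0295 + 0.0002 + 0.0002 + 0.3243 = 0.3542 ≈ 0.354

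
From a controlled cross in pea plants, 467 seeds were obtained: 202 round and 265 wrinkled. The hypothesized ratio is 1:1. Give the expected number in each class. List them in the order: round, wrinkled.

The 1:1 ratio has 2 parts, so with N = 467 the expected counts are:
  round: 467 × 1/2 = 233.5
  wrinkled: 467 × 1/2 = 233.5

233.5, 233.5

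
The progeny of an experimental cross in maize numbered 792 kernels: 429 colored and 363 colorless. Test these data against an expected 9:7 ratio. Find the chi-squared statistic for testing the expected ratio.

1.397

Expected counts for N = 792 under a 9:7 ratio (total parts = 16):
  colored: 792 × 9/16 = 445.5
  colorless: 792 × 7/16 = 346.5
χ² = Σ (O − E)² / E
  colored: (429 − 445.5)² / 445.5 = 0.6111
  colorless: (363 − 346.5)² / 346.5 = 0.7857
χ² = 0.6111 + 0.7857 = 1.3968 ≈ 1.397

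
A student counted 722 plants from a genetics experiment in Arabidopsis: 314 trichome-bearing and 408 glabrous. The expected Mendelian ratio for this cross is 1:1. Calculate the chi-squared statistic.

12.238

Total ratio parts = 2. Expected numbers out of 722:
  trichome-bearing: 722 × 1/2 = 361
  glabrous: 722 × 1/2 = 361
χ² = Σ (O − E)² / E
  trichome-bearing: (314 − 361)² / 361 = 6.1191
  glabrous: (408 − 361)² / 361 = 6.1191
χ² = 6.1191 + 6.1191 = 12.2382 ≈ 12.238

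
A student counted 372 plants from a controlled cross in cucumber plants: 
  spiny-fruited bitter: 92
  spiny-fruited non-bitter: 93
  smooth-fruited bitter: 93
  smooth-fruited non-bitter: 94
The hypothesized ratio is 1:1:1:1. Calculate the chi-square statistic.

0.022

The 1:1:1:1 ratio has 4 parts, so with N = 372 the expected counts are:
  spiny-fruited bitter: 372 × 1/4 = 93
  spiny-fruited non-bitter: 372 × 1/4 = 93
  smooth-fruited bitter: 372 × 1/4 = 93
  smooth-fruited non-bitter: 372 × 1/4 = 93
χ² = Σ (O − E)² / E
  spiny-fruited bitter: (92 − 93)² / 93 = 0.0108
  spiny-fruited non-bitter: (93 − 93)² / 93 = 0.0000
  smooth-fruited bitter: (93 − 93)² / 93 = 0.0000
  smooth-fruited non-bitter: (94 − 93)² / 93 = 0.0108
χ² = 0.0108 + 0.0000 + 0.0000 + 0.0108 = 0.0216 ≈ 0.022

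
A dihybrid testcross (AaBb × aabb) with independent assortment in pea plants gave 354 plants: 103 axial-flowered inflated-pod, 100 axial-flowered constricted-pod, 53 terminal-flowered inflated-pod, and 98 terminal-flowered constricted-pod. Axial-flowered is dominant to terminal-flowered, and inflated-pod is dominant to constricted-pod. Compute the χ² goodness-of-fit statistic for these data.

A dihybrid testcross with independent assortment gives a 1:1:1:1 ratio.
Under the 1:1:1:1 hypothesis (Σ ratio = 4, N = 354):
  axial-flowered inflated-pod: 354 × 1/4 = 88.5
  axial-flowered constricted-pod: 354 × 1/4 = 88.5
  terminal-flowered inflated-pod: 354 × 1/4 = 88.5
  terminal-flowered constricted-pod: 354 × 1/4 = 88.5
χ² = Σ (O − E)² / E
  axial-flowered inflated-pod: (103 − 88.5)² / 88.5 = 2.3757
  axial-flowered constricted-pod: (100 − 88.5)² / 88.5 = 1.4944
  terminal-flowered inflated-pod: (53 − 88.5)² / 88.5 = 14.2401
  terminal-flowered constricted-pod: (98 − 88.5)² / 88.5 = 1.0198
χ² = 2.3757 + 1.4944 + 14.2401 + 1.0198 = 19.130

19.130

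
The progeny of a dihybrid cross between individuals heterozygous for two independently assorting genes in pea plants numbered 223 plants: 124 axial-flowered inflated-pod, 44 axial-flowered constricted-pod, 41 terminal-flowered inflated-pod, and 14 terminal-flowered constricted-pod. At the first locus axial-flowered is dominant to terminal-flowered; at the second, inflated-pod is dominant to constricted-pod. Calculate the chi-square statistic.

A dihybrid F₂ with independent assortment and complete dominance at both loci gives a 9:3:3:1 phenotypic ratio.
The 9:3:3:1 ratio has 16 parts, so with N = 223 the expected counts are:
  axial-flowered inflated-pod: 223 × 9/16 = 125.4375
  axial-flowered constricted-pod: 223 × 3/16 = 41.8125
  terminal-flowered inflated-pod: 223 × 3/16 = 41.8125
  terminal-flowered constricted-pod: 223 × 1/16 = 13.9375
χ² = Σ (O − E)² / E
  axial-flowered inflated-pod: (124 − 125.4375)² / 125.4375 = 0.0165
  axial-flowered constricted-pod: (44 − 41.8125)² / 41.8125 = 0.1144
  terminal-flowered inflated-pod: (41 − 41.8125)² / 41.8125 = 0.0158
  terminal-flowered constricted-pod: (14 − 13.9375)² / 13.9375 = 0.0003
χ² = 0.0165 + 0.1144 + 0.0158 + 0.0003 = 0.147

0.147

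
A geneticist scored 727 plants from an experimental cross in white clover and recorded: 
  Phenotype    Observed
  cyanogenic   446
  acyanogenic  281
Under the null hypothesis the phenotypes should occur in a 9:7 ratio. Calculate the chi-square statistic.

7.678

Expected counts for N = 727 under a 9:7 ratio (total parts = 16):
  cyanogenic: 727 × 9/16 = 408.9375
  acyanogenic: 727 × 7/16 = 318.0625
χ² = Σ (O − E)² / E
  cyanogenic: (446 − 408.9375)² / 408.9375 = 3.3590
  acyanogenic: (281 − 318.0625)² / 318.0625 = 4.3187
χ² = 3.3590 + 4.3187 = 7.6777 ≈ 7.678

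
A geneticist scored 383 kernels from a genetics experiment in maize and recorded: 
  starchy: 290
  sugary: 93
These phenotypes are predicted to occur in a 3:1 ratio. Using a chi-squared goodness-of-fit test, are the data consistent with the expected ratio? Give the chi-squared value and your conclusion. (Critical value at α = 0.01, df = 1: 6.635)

Under the 3:1 hypothesis (Σ ratio = 4, N = 383):
  starchy: 383 × 3/4 = 287.25
  sugary: 383 × 1/4 = 95.75
χ² = Σ (O − E)² / E
  starchy: (290 − 287.25)² / 287.25 = 0.0263
  sugary: (93 − 95.75)² / 95.75 = 0.0790
χ² = 0.0263 + 0.0790 = 0.1053 ≈ 0.105
Degrees of freedom = 2 − 1 = 1; critical value at α = 0.01 is 6.635.
Since 0.105 < 6.635, we fail to reject the null hypothesis — the data are consistent with the 3:1 ratio.

0.105; consistent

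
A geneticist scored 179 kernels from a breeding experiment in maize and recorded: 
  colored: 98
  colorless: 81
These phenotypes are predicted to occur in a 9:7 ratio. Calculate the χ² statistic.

0.164

Expected counts for N = 179 under a 9:7 ratio (total parts = 16):
  colored: 179 × 9/16 = 100.6875
  colorless: 179 × 7/16 = 78.3125
χ² = Σ (O − E)² / E
  colored: (98 − 100.6875)² / 100.6875 = 0.0717
  colorless: (81 − 78.3125)² / 78.3125 = 0.0922
χ² = 0.0717 + 0.0922 = 0.1639 ≈ 0.164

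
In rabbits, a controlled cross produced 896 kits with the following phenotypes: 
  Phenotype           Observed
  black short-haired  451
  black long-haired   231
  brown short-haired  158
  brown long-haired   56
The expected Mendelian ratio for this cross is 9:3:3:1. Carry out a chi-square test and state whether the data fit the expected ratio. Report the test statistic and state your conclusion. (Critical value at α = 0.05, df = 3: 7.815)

29.794; not consistent

Under the 9:3:3:1 hypothesis (Σ ratio = 16, N = 896):
  black short-haired: 896 × 9/16 = 504
  black long-haired: 896 × 3/16 = 168
  brown short-haired: 896 × 3/16 = 168
  brown long-haired: 896 × 1/16 = 56
χ² = Σ (O − E)² / E
  black short-haired: (451 − 504)² / 504 = 5.5734
  black long-haired: (231 − 168)² / 168 = 23.6250
  brown short-haired: (158 − 168)² / 168 = 0.5952
  brown long-haired: (56 − 56)² / 56 = 0.0000
χ² = 5.5734 + 23.6250 + 0.5952 + 0.0000 = 29.7936 ≈ 29.794
Degrees of freedom = 4 − 1 = 3; critical value at α = 0.05 is 7.815.
Since 29.794 > 7.815, we reject the null hypothesis — the data do not fit the 9:3:3:1 ratio.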